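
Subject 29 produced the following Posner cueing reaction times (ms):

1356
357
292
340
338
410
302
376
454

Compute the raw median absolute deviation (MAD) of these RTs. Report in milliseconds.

Sorted: 292, 302, 338, 340, 357, 376, 410, 454, 1356 → median = 357
|x − 357|: 999, 0, 65, 17, 19, 53, 55, 19, 97
Sorted deviations: 0, 17, 19, 19, 53, 55, 65, 97, 999 → MAD = 53

53 ms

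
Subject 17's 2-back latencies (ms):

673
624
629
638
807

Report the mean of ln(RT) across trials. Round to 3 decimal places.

ln(RT): 6.5117, 6.4362, 6.4441, 6.4583, 6.6933
Σ ln(RT) = 32.5437
Mean = 32.5437/5 = 6.50874

6.509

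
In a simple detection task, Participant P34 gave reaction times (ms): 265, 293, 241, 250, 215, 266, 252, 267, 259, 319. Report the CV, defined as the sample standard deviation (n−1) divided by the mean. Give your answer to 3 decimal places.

0.107

n = 10, Σ = 2627, M = 262.7000
Σ(x−M)² = 7158.100; s = √(7158.100/9) = 28.2019
CV = 28.2019 / 262.7000 = 0.10735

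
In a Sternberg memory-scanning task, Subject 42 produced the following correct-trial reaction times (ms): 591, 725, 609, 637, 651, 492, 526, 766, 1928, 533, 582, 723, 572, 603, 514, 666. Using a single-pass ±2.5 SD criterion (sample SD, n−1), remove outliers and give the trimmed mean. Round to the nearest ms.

n = 16, ΣRT = 11118, M = 694.875
Σ(x−M)² = 1716503.75; s = √(1716503.75/15) = 338.280
Cutoffs: 694.875 ± 2.5·338.280 → [-150.8, 1540.6]
Outside: 1928 → excluded.
Retained (n=15): Σ = 9190, mean = 9190/15 = 612.667

613 ms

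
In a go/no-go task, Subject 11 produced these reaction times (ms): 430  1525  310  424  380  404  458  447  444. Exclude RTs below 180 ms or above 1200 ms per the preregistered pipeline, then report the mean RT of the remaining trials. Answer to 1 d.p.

Excluded: 1525
Retained (n=8): Σ = 3297
Mean = 3297/8 = 412.1250

412.1 ms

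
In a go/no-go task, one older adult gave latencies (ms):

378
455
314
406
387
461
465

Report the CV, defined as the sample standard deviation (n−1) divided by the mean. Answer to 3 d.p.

0.135

n = 7, Σ = 2866, M = 409.4286
Σ(x−M)² = 18433.714; s = √(18433.714/6) = 55.4282
CV = 55.4282 / 409.4286 = 0.13538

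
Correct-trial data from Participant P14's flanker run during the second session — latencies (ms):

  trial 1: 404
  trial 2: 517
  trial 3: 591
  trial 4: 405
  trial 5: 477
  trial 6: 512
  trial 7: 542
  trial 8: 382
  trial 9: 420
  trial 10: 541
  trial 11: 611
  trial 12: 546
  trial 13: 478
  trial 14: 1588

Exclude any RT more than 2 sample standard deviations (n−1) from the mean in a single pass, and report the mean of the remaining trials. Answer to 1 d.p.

494.3 ms

n = 14, ΣRT = 8014, M = 572.429
Σ(x−M)² = 1176475.43; s = √(1176475.43/13) = 300.829
Cutoffs: 572.429 ± 2·300.829 → [-29.2, 1174.1]
Outside: 1588 → excluded.
Retained (n=13): Σ = 6426, mean = 6426/13 = 494.308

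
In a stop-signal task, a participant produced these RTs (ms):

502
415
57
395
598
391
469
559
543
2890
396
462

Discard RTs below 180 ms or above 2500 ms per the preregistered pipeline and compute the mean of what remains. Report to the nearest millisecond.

Excluded: 57, 2890
Retained (n=10): Σ = 4730
Mean = 4730/10 = 473.0000

473 ms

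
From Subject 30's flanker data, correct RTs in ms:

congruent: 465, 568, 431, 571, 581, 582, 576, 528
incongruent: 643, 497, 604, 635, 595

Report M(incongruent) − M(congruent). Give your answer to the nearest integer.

57 ms

M(congruent) = 4302/8 = 537.750
M(incongruent) = 2974/5 = 594.800
Difference = 594.800 − 537.750 = 57.050 ms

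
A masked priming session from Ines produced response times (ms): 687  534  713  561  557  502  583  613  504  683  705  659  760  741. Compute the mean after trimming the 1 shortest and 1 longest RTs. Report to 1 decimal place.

Sorted: 502, 504, 534, 557, 561, 583, 613, 659, 683, 687, 705, 713, 741, 760
Drop lowest 1 (502) and highest 1 (760)
Remaining (n=12): Σ = 7540, mean = 7540/12 = 628.333

628.3 ms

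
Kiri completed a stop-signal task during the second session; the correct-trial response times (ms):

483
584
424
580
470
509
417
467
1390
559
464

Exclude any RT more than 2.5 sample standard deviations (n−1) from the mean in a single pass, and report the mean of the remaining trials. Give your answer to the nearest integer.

n = 11, ΣRT = 6347, M = 577.000
Σ(x−M)² = 760138.00; s = √(760138.00/10) = 275.706
Cutoffs: 577.000 ± 2.5·275.706 → [-112.3, 1266.3]
Outside: 1390 → excluded.
Retained (n=10): Σ = 4957, mean = 4957/10 = 495.700

496 ms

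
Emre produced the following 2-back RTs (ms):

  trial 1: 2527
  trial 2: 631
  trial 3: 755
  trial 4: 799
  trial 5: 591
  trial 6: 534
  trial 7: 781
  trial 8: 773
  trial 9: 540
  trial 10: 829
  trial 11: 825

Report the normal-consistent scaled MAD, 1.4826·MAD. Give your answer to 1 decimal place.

Sorted: 534, 540, 591, 631, 755, 773, 781, 799, 825, 829, 2527 → median = 773
|x − 773| sorted: 0, 8, 18, 26, 52, 56, 142, 182, 233, 239, 1754 → MAD = 56
Robust SD ≈ 1.4826 × 56 = 83.026

83.0 ms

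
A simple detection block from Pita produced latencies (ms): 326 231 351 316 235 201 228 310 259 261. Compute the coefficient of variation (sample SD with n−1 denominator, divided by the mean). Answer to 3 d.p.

n = 10, Σ = 2718, M = 271.8000
Σ(x−M)² = 22853.600; s = √(22853.600/9) = 50.3914
CV = 50.3914 / 271.8000 = 0.18540

0.185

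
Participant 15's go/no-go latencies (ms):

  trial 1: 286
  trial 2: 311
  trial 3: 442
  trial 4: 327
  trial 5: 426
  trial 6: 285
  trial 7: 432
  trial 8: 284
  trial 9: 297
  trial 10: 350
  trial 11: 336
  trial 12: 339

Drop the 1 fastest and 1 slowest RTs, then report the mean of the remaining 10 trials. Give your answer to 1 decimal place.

338.9 ms

Sorted: 284, 285, 286, 297, 311, 327, 336, 339, 350, 426, 432, 442
Drop lowest 1 (284) and highest 1 (442)
Remaining (n=10): Σ = 3389, mean = 3389/10 = 338.900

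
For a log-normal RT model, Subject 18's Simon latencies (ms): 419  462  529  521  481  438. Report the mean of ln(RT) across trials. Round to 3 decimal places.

6.160

ln(RT): 6.0379, 6.1356, 6.2710, 6.2558, 6.1759, 6.0822
Σ ln(RT) = 36.9583
Mean = 36.9583/6 = 6.15971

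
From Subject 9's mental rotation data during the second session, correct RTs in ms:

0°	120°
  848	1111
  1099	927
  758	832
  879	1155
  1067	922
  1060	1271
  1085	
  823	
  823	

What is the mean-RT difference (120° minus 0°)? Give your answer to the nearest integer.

M(0°) = 8442/9 = 938.000
M(120°) = 6218/6 = 1036.333
Difference = 1036.333 − 938.000 = 98.333 ms

98 ms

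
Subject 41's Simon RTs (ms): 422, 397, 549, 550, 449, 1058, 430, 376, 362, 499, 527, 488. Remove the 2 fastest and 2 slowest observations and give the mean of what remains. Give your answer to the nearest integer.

Sorted: 362, 376, 397, 422, 430, 449, 488, 499, 527, 549, 550, 1058
Drop lowest 2 (362, 376) and highest 2 (550, 1058)
Remaining (n=8): Σ = 3761, mean = 3761/8 = 470.125

470 ms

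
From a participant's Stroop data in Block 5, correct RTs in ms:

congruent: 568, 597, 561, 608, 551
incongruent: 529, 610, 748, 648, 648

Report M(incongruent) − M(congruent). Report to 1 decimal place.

59.6 ms

M(congruent) = 2885/5 = 577.000
M(incongruent) = 3183/5 = 636.600
Difference = 636.600 − 577.000 = 59.600 ms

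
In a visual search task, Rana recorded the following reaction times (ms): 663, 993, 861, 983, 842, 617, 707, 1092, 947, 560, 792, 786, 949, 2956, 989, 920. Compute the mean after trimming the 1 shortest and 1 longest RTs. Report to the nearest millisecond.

867 ms

Sorted: 560, 617, 663, 707, 786, 792, 842, 861, 920, 947, 949, 983, 989, 993, 1092, 2956
Drop lowest 1 (560) and highest 1 (2956)
Remaining (n=14): Σ = 12141, mean = 12141/14 = 867.214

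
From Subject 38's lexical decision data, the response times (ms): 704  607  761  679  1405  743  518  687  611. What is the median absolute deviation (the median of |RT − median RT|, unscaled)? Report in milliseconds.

74 ms

Sorted: 518, 607, 611, 679, 687, 704, 743, 761, 1405 → median = 687
|x − 687|: 17, 80, 74, 8, 718, 56, 169, 0, 76
Sorted deviations: 0, 8, 17, 56, 74, 76, 80, 169, 718 → MAD = 74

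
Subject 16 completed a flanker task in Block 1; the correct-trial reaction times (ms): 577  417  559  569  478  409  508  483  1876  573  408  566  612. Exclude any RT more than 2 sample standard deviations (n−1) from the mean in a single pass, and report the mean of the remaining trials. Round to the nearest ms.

513 ms

n = 13, ΣRT = 8035, M = 618.077
Σ(x−M)² = 1772998.92; s = √(1772998.92/12) = 384.383
Cutoffs: 618.077 ± 2·384.383 → [-150.7, 1386.8]
Outside: 1876 → excluded.
Retained (n=12): Σ = 6159, mean = 6159/12 = 513.250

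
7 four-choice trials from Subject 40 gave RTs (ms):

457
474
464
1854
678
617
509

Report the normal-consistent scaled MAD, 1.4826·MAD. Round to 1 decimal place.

Sorted: 457, 464, 474, 509, 617, 678, 1854 → median = 509
|x − 509| sorted: 0, 35, 45, 52, 108, 169, 1345 → MAD = 52
Robust SD ≈ 1.4826 × 52 = 77.095

77.1 ms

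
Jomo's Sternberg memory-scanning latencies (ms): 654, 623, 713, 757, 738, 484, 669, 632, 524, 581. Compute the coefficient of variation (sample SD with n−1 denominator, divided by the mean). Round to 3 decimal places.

0.140

n = 10, Σ = 6375, M = 637.5000
Σ(x−M)² = 71222.500; s = √(71222.500/9) = 88.9585
CV = 88.9585 / 637.5000 = 0.13954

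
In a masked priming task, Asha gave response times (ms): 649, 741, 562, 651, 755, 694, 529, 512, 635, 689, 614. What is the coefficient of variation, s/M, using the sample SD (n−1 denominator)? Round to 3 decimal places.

0.126

n = 11, Σ = 7031, M = 639.1818
Σ(x−M)² = 64427.636; s = √(64427.636/10) = 80.2668
CV = 80.2668 / 639.1818 = 0.12558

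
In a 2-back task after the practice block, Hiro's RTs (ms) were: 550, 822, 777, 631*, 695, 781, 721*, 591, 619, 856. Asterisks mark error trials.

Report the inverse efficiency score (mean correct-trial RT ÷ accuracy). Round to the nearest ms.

889 ms

Correct trials (n=8): 550, 822, 777, 695, 781, 591, 619, 856
Mean correct RT = 5691/8 = 711.3750 ms
Proportion correct = 8/10
IES = 711.3750 / (8/10) = 889.219 ms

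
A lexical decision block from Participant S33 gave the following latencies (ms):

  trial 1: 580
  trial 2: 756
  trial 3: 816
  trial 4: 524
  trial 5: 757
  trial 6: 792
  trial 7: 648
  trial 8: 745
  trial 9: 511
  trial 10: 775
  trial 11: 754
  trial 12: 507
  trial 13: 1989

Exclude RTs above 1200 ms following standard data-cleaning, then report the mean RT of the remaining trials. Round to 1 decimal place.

680.4 ms

Excluded: 1989
Retained (n=12): Σ = 8165
Mean = 8165/12 = 680.4167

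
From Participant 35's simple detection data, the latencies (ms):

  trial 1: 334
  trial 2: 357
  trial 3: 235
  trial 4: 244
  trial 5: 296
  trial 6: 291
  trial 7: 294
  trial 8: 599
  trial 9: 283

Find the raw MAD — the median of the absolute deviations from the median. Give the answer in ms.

Sorted: 235, 244, 283, 291, 294, 296, 334, 357, 599 → median = 294
|x − 294|: 40, 63, 59, 50, 2, 3, 0, 305, 11
Sorted deviations: 0, 2, 3, 11, 40, 50, 59, 63, 305 → MAD = 40

40 ms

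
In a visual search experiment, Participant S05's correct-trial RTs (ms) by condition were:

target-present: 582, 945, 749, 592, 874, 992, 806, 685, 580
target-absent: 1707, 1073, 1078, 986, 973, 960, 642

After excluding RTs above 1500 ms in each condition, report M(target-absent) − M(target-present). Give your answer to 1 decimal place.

195.9 ms

target-absent: exclude 1707
M(target-present) = 6805/9 = 756.111
M(target-absent) = 5712/6 = 952.000
Difference = 952.000 − 756.111 = 195.889 ms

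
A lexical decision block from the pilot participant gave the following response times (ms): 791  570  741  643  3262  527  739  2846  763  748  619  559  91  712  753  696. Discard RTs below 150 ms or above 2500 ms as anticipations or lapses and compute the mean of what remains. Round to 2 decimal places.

681.62 ms

Excluded: 91, 2846, 3262
Retained (n=13): Σ = 8861
Mean = 8861/13 = 681.6154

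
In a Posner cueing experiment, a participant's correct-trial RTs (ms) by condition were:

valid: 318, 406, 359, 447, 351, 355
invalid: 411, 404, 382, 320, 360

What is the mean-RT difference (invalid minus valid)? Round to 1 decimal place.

M(valid) = 2236/6 = 372.667
M(invalid) = 1877/5 = 375.400
Difference = 375.400 − 372.667 = 2.733 ms

2.7 ms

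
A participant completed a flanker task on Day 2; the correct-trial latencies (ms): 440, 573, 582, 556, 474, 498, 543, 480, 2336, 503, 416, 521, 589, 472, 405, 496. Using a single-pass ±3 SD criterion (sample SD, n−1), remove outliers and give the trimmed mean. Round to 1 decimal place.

n = 16, ΣRT = 9884, M = 617.750
Σ(x−M)² = 3196025.00; s = √(3196025.00/15) = 461.593
Cutoffs: 617.750 ± 3·461.593 → [-767.0, 2002.5]
Outside: 2336 → excluded.
Retained (n=15): Σ = 7548, mean = 7548/15 = 503.200

503.2 ms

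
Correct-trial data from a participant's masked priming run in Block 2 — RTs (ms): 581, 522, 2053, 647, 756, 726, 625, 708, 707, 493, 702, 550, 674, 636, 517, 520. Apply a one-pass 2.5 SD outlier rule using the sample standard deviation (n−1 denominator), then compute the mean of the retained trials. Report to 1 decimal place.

n = 16, ΣRT = 11417, M = 713.562
Σ(x−M)² = 2021883.94; s = √(2021883.94/15) = 367.141
Cutoffs: 713.562 ± 2.5·367.141 → [-204.3, 1631.4]
Outside: 2053 → excluded.
Retained (n=15): Σ = 9364, mean = 9364/15 = 624.267

624.3 ms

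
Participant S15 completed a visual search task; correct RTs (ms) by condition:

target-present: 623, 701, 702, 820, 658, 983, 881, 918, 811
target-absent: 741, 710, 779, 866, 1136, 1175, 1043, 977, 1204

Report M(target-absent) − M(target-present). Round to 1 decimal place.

M(target-present) = 7097/9 = 788.556
M(target-absent) = 8631/9 = 959.000
Difference = 959.000 − 788.556 = 170.444 ms

170.4 ms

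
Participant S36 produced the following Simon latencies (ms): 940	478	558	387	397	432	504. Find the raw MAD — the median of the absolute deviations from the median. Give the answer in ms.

80 ms

Sorted: 387, 397, 432, 478, 504, 558, 940 → median = 478
|x − 478|: 462, 0, 80, 91, 81, 46, 26
Sorted deviations: 0, 26, 46, 80, 81, 91, 462 → MAD = 80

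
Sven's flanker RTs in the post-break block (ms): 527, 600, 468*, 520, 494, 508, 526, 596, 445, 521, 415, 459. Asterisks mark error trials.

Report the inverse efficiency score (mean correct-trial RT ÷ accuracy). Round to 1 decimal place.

556.5 ms

Correct trials (n=11): 527, 600, 520, 494, 508, 526, 596, 445, 521, 415, 459
Mean correct RT = 5611/11 = 510.0909 ms
Proportion correct = 11/12
IES = 510.0909 / (11/12) = 556.463 ms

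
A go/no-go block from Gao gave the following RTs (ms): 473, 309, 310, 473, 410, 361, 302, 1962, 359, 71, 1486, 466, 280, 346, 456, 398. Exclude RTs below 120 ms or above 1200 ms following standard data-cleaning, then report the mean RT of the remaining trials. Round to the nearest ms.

380 ms

Excluded: 71, 1486, 1962
Retained (n=13): Σ = 4943
Mean = 4943/13 = 380.2308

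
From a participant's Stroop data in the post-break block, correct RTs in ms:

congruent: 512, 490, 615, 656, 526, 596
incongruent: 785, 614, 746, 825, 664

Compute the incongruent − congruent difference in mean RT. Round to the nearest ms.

161 ms

M(congruent) = 3395/6 = 565.833
M(incongruent) = 3634/5 = 726.800
Difference = 726.800 − 565.833 = 160.967 ms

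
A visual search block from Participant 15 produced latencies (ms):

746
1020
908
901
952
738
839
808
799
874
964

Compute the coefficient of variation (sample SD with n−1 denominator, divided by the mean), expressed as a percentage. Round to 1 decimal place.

10.5%

n = 11, Σ = 9549, M = 868.0909
Σ(x−M)² = 83086.909; s = √(83086.909/10) = 91.1520
CV = 91.1520 / 868.0909 = 0.10500 = 10.500%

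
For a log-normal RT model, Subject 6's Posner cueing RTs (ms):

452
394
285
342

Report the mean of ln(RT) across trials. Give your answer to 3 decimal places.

5.894

ln(RT): 6.1137, 5.9764, 5.6525, 5.8348
Σ ln(RT) = 23.5773
Mean = 23.5773/4 = 5.89433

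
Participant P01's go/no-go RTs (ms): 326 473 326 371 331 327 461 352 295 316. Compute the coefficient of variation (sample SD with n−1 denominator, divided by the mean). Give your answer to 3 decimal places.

0.171

n = 10, Σ = 3578, M = 357.8000
Σ(x−M)² = 33509.600; s = √(33509.600/9) = 61.0188
CV = 61.0188 / 357.8000 = 0.17054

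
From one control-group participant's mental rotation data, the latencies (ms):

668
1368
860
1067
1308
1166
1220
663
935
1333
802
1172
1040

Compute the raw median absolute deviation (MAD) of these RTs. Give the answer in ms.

Sorted: 663, 668, 802, 860, 935, 1040, 1067, 1166, 1172, 1220, 1308, 1333, 1368 → median = 1067
|x − 1067|: 399, 301, 207, 0, 241, 99, 153, 404, 132, 266, 265, 105, 27
Sorted deviations: 0, 27, 99, 105, 132, 153, 207, 241, 265, 266, 301, 399, 404 → MAD = 207

207 ms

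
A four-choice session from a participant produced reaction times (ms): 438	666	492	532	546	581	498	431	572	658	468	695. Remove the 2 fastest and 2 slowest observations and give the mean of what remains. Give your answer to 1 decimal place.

Sorted: 431, 438, 468, 492, 498, 532, 546, 572, 581, 658, 666, 695
Drop lowest 2 (431, 438) and highest 2 (666, 695)
Remaining (n=8): Σ = 4347, mean = 4347/8 = 543.375

543.4 ms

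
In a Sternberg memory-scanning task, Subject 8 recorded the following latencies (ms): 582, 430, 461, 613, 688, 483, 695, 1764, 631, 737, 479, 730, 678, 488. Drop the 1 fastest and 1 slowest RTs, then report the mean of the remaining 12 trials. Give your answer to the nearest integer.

Sorted: 430, 461, 479, 483, 488, 582, 613, 631, 678, 688, 695, 730, 737, 1764
Drop lowest 1 (430) and highest 1 (1764)
Remaining (n=12): Σ = 7265, mean = 7265/12 = 605.417

605 ms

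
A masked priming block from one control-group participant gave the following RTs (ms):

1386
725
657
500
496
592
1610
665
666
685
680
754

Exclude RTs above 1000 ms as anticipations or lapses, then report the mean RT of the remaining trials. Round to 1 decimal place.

Excluded: 1386, 1610
Retained (n=10): Σ = 6420
Mean = 6420/10 = 642.0000

642.0 ms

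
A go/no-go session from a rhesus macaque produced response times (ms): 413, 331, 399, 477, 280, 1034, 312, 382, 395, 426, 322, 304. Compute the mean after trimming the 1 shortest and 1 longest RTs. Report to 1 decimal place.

Sorted: 280, 304, 312, 322, 331, 382, 395, 399, 413, 426, 477, 1034
Drop lowest 1 (280) and highest 1 (1034)
Remaining (n=10): Σ = 3761, mean = 3761/10 = 376.100

376.1 ms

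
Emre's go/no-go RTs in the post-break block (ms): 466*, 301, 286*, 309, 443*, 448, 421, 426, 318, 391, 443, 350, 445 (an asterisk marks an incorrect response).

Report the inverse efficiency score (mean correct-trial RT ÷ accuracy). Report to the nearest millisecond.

501 ms

Correct trials (n=10): 301, 309, 448, 421, 426, 318, 391, 443, 350, 445
Mean correct RT = 3852/10 = 385.2000 ms
Proportion correct = 10/13
IES = 385.2000 / (10/13) = 500.760 ms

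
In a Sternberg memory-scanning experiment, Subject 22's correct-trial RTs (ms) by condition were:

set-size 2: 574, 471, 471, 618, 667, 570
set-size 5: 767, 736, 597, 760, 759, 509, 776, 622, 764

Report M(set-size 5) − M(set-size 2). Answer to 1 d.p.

137.1 ms

M(set-size 2) = 3371/6 = 561.833
M(set-size 5) = 6290/9 = 698.889
Difference = 698.889 − 561.833 = 137.056 ms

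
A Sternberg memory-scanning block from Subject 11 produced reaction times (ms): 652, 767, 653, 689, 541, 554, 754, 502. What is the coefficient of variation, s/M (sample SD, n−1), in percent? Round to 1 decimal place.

15.4%

n = 8, Σ = 5112, M = 639.0000
Σ(x−M)² = 68072.000; s = √(68072.000/7) = 98.6132
CV = 98.6132 / 639.0000 = 0.15432 = 15.432%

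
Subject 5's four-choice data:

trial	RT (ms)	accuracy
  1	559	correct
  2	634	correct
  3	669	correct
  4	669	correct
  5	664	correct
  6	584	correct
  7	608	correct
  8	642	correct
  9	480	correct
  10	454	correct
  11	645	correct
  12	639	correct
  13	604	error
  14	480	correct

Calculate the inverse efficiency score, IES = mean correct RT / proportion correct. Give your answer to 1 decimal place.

640.1 ms

Correct trials (n=13): 559, 634, 669, 669, 664, 584, 608, 642, 480, 454, 645, 639, 480
Mean correct RT = 7727/13 = 594.3846 ms
Proportion correct = 13/14
IES = 594.3846 / (13/14) = 640.107 ms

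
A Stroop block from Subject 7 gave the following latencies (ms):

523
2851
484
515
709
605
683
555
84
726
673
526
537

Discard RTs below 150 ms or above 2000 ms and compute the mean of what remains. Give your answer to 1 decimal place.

Excluded: 84, 2851
Retained (n=11): Σ = 6536
Mean = 6536/11 = 594.1818

594.2 ms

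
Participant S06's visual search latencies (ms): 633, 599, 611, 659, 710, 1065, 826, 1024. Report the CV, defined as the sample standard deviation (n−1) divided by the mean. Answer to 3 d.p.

0.244

n = 8, Σ = 6127, M = 765.8750
Σ(x−M)² = 243752.875; s = √(243752.875/7) = 186.6061
CV = 186.6061 / 765.8750 = 0.24365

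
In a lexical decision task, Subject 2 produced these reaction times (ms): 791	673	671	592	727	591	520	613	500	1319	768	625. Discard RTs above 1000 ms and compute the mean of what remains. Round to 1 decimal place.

642.8 ms

Excluded: 1319
Retained (n=11): Σ = 7071
Mean = 7071/11 = 642.8182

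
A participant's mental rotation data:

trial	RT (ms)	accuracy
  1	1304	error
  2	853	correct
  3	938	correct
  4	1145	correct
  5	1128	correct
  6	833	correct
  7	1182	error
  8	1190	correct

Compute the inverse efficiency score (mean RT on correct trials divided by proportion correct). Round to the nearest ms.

1353 ms

Correct trials (n=6): 853, 938, 1145, 1128, 833, 1190
Mean correct RT = 6087/6 = 1014.5000 ms
Proportion correct = 6/8
IES = 1014.5000 / (6/8) = 1352.667 ms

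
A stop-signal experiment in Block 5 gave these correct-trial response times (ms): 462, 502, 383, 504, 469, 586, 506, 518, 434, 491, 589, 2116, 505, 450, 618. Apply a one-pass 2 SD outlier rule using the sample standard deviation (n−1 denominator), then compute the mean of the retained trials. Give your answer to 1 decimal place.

n = 15, ΣRT = 9133, M = 608.867
Σ(x−M)² = 2486353.73; s = √(2486353.73/14) = 421.422
Cutoffs: 608.867 ± 2·421.422 → [-234.0, 1451.7]
Outside: 2116 → excluded.
Retained (n=14): Σ = 7017, mean = 7017/14 = 501.214

501.2 ms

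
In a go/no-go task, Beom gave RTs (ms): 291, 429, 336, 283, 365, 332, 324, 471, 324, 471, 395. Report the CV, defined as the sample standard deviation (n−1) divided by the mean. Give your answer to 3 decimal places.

n = 11, Σ = 4021, M = 365.5455
Σ(x−M)² = 44956.727; s = √(44956.727/10) = 67.0498
CV = 67.0498 / 365.5455 = 0.18342

0.183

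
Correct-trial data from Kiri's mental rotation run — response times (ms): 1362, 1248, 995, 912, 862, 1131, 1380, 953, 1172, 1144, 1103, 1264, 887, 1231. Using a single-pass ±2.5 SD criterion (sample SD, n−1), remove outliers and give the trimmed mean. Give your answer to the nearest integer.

1117 ms

n = 14, ΣRT = 15644, M = 1117.429
Σ(x−M)² = 386833.43; s = √(386833.43/13) = 172.500
Cutoffs: 1117.429 ± 2.5·172.500 → [686.2, 1548.7]
No RTs fall outside the cutoffs; all 14 retained. Mean = 15644/14 = 1117.429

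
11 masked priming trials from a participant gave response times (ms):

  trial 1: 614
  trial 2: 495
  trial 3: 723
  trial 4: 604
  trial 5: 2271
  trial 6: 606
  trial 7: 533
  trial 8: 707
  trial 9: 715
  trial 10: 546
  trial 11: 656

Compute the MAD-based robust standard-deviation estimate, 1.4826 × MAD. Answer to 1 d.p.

120.1 ms

Sorted: 495, 533, 546, 604, 606, 614, 656, 707, 715, 723, 2271 → median = 614
|x − 614| sorted: 0, 8, 10, 42, 68, 81, 93, 101, 109, 119, 1657 → MAD = 81
Robust SD ≈ 1.4826 × 81 = 120.091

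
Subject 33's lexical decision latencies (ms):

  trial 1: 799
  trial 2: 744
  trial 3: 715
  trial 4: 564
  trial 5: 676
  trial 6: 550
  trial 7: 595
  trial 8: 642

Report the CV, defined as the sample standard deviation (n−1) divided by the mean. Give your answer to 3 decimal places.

n = 8, Σ = 5285, M = 660.6250
Σ(x−M)² = 55519.875; s = √(55519.875/7) = 89.0585
CV = 89.0585 / 660.6250 = 0.13481

0.135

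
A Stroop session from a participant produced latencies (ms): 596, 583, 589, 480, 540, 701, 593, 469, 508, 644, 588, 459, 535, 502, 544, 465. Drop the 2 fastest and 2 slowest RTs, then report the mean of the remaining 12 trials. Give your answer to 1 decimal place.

Sorted: 459, 465, 469, 480, 502, 508, 535, 540, 544, 583, 588, 589, 593, 596, 644, 701
Drop lowest 2 (459, 465) and highest 2 (644, 701)
Remaining (n=12): Σ = 6527, mean = 6527/12 = 543.917

543.9 ms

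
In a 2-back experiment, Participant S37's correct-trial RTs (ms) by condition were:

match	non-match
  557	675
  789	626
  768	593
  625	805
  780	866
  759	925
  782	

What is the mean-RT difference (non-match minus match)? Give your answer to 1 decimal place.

M(match) = 5060/7 = 722.857
M(non-match) = 4490/6 = 748.333
Difference = 748.333 − 722.857 = 25.476 ms

25.5 ms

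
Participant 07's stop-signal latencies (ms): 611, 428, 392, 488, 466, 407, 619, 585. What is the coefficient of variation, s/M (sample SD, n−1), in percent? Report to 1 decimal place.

n = 8, Σ = 3996, M = 499.5000
Σ(x−M)² = 60502.000; s = √(60502.000/7) = 92.9685
CV = 92.9685 / 499.5000 = 0.18612 = 18.612%

18.6%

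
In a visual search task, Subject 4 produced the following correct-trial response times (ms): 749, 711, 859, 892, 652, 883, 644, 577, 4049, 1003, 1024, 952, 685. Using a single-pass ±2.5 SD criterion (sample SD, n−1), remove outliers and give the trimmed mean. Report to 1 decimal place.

802.6 ms

n = 13, ΣRT = 13680, M = 1052.308
Σ(x−M)² = 9981470.77; s = √(9981470.77/12) = 912.025
Cutoffs: 1052.308 ± 2.5·912.025 → [-1227.8, 3332.4]
Outside: 4049 → excluded.
Retained (n=12): Σ = 9631, mean = 9631/12 = 802.583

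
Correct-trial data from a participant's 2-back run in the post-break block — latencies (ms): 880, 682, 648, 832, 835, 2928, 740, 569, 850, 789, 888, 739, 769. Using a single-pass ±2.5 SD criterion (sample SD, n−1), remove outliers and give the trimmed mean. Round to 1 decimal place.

n = 13, ΣRT = 12149, M = 934.538
Σ(x−M)² = 4410761.23; s = √(4410761.23/12) = 606.270
Cutoffs: 934.538 ± 2.5·606.270 → [-581.1, 2450.2]
Outside: 2928 → excluded.
Retained (n=12): Σ = 9221, mean = 9221/12 = 768.417

768.4 ms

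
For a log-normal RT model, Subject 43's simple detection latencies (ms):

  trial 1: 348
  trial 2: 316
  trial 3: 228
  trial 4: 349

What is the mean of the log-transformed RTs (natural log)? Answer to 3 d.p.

ln(RT): 5.8522, 5.7557, 5.4293, 5.8551
Σ ln(RT) = 22.8924
Mean = 22.8924/4 = 5.72309

5.723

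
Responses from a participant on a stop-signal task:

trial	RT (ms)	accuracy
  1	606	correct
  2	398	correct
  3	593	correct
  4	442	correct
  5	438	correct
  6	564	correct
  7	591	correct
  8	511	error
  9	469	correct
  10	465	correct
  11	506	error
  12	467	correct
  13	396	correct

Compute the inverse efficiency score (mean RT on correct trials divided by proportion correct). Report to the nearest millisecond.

583 ms

Correct trials (n=11): 606, 398, 593, 442, 438, 564, 591, 469, 465, 467, 396
Mean correct RT = 5429/11 = 493.5455 ms
Proportion correct = 11/13
IES = 493.5455 / (11/13) = 583.281 ms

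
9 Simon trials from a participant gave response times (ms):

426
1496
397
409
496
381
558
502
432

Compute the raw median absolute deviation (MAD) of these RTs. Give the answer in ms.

Sorted: 381, 397, 409, 426, 432, 496, 502, 558, 1496 → median = 432
|x − 432|: 6, 1064, 35, 23, 64, 51, 126, 70, 0
Sorted deviations: 0, 6, 23, 35, 51, 64, 70, 126, 1064 → MAD = 51

51 ms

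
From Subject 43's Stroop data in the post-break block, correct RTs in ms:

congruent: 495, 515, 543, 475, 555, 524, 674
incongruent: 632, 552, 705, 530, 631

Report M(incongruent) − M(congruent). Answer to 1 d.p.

M(congruent) = 3781/7 = 540.143
M(incongruent) = 3050/5 = 610.000
Difference = 610.000 − 540.143 = 69.857 ms

69.9 ms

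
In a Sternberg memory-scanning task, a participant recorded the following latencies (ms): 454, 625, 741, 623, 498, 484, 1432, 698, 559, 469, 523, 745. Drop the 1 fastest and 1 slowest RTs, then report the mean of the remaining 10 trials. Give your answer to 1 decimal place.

596.5 ms

Sorted: 454, 469, 484, 498, 523, 559, 623, 625, 698, 741, 745, 1432
Drop lowest 1 (454) and highest 1 (1432)
Remaining (n=10): Σ = 5965, mean = 5965/10 = 596.500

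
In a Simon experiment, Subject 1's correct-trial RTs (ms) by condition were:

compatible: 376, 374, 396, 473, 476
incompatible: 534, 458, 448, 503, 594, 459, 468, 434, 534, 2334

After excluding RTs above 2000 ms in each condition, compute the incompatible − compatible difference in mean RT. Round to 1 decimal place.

73.4 ms

incompatible: exclude 2334
M(compatible) = 2095/5 = 419.000
M(incompatible) = 4432/9 = 492.444
Difference = 492.444 − 419.000 = 73.444 ms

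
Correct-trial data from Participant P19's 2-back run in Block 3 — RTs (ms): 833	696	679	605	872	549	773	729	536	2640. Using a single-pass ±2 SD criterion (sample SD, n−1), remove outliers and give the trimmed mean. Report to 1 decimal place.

n = 10, ΣRT = 8912, M = 891.200
Σ(x−M)² = 3510647.60; s = √(3510647.60/9) = 624.557
Cutoffs: 891.200 ± 2·624.557 → [-357.9, 2140.3]
Outside: 2640 → excluded.
Retained (n=9): Σ = 6272, mean = 6272/9 = 696.889

696.9 ms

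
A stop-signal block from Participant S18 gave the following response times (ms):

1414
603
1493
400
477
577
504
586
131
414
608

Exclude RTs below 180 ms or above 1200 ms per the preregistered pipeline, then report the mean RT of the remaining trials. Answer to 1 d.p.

521.1 ms

Excluded: 131, 1414, 1493
Retained (n=8): Σ = 4169
Mean = 4169/8 = 521.1250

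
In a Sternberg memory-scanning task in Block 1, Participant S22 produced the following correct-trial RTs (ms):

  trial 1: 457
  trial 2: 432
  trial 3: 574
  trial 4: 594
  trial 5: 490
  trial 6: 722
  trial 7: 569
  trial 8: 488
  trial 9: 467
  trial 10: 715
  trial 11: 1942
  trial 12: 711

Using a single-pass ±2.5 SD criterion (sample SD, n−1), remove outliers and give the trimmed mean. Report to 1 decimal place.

565.4 ms

n = 12, ΣRT = 8161, M = 680.083
Σ(x−M)² = 1857112.92; s = √(1857112.92/11) = 410.887
Cutoffs: 680.083 ± 2.5·410.887 → [-347.1, 1707.3]
Outside: 1942 → excluded.
Retained (n=11): Σ = 6219, mean = 6219/11 = 565.364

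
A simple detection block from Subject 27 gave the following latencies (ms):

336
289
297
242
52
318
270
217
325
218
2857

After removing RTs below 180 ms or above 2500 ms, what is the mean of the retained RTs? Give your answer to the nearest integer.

Excluded: 52, 2857
Retained (n=9): Σ = 2512
Mean = 2512/9 = 279.1111

279 ms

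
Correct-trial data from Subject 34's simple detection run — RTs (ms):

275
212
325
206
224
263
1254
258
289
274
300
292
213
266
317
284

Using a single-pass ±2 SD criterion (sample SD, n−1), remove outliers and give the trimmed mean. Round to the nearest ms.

267 ms

n = 16, ΣRT = 5252, M = 328.250
Σ(x−M)² = 934217.00; s = √(934217.00/15) = 249.562
Cutoffs: 328.250 ± 2·249.562 → [-170.9, 827.4]
Outside: 1254 → excluded.
Retained (n=15): Σ = 3998, mean = 3998/15 = 266.533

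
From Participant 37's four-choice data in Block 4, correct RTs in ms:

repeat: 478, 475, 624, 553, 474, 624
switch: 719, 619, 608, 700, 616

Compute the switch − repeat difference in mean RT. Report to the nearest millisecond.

114 ms

M(repeat) = 3228/6 = 538.000
M(switch) = 3262/5 = 652.400
Difference = 652.400 − 538.000 = 114.400 ms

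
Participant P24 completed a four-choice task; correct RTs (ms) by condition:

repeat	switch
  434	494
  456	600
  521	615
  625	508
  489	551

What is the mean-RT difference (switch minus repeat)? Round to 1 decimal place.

M(repeat) = 2525/5 = 505.000
M(switch) = 2768/5 = 553.600
Difference = 553.600 − 505.000 = 48.600 ms

48.6 ms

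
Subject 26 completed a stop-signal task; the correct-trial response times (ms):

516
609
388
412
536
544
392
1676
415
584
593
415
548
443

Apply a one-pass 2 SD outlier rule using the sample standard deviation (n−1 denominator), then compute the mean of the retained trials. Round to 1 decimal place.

n = 14, ΣRT = 8071, M = 576.500
Σ(x−M)² = 1384073.50; s = √(1384073.50/13) = 326.293
Cutoffs: 576.500 ± 2·326.293 → [-76.1, 1229.1]
Outside: 1676 → excluded.
Retained (n=13): Σ = 6395, mean = 6395/13 = 491.923

491.9 ms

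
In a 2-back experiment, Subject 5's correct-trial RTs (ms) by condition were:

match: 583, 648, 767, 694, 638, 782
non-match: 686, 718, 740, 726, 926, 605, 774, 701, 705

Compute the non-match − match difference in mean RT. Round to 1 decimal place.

M(match) = 4112/6 = 685.333
M(non-match) = 6581/9 = 731.222
Difference = 731.222 − 685.333 = 45.889 ms

45.9 ms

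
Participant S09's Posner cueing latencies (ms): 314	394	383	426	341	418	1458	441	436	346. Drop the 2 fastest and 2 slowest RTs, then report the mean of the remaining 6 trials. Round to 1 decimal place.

400.5 ms

Sorted: 314, 341, 346, 383, 394, 418, 426, 436, 441, 1458
Drop lowest 2 (314, 341) and highest 2 (441, 1458)
Remaining (n=6): Σ = 2403, mean = 2403/6 = 400.500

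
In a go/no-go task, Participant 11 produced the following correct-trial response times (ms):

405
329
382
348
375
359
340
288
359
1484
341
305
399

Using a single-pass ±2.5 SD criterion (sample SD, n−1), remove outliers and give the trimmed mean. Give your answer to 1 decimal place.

352.5 ms

n = 13, ΣRT = 5714, M = 439.538
Σ(x−M)² = 1195465.23; s = √(1195465.23/12) = 315.630
Cutoffs: 439.538 ± 2.5·315.630 → [-349.5, 1228.6]
Outside: 1484 → excluded.
Retained (n=12): Σ = 4230, mean = 4230/12 = 352.500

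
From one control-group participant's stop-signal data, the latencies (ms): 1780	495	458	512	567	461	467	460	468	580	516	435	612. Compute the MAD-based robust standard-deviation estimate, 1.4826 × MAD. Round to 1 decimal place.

Sorted: 435, 458, 460, 461, 467, 468, 495, 512, 516, 567, 580, 612, 1780 → median = 495
|x − 495| sorted: 0, 17, 21, 27, 28, 34, 35, 37, 60, 72, 85, 117, 1285 → MAD = 35
Robust SD ≈ 1.4826 × 35 = 51.891

51.9 ms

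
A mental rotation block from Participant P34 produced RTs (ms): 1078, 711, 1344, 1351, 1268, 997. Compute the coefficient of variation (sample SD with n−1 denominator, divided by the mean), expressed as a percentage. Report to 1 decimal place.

22.1%

n = 6, Σ = 6749, M = 1124.8333
Σ(x−M)² = 309474.833; s = √(309474.833/5) = 248.7870
CV = 248.7870 / 1124.8333 = 0.22118 = 22.118%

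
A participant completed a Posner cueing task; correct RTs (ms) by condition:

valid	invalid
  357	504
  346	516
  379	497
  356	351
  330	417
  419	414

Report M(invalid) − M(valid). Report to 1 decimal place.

M(valid) = 2187/6 = 364.500
M(invalid) = 2699/6 = 449.833
Difference = 449.833 − 364.500 = 85.333 ms

85.3 ms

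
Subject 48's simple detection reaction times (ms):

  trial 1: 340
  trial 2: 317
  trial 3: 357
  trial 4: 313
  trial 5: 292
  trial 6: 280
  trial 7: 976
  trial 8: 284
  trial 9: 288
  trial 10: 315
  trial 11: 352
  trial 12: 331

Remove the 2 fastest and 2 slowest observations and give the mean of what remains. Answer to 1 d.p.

318.5 ms

Sorted: 280, 284, 288, 292, 313, 315, 317, 331, 340, 352, 357, 976
Drop lowest 2 (280, 284) and highest 2 (357, 976)
Remaining (n=8): Σ = 2548, mean = 2548/8 = 318.500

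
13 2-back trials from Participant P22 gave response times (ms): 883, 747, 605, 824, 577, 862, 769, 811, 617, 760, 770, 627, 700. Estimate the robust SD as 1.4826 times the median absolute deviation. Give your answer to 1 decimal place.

94.9 ms

Sorted: 577, 605, 617, 627, 700, 747, 760, 769, 770, 811, 824, 862, 883 → median = 760
|x − 760| sorted: 0, 9, 10, 13, 51, 60, 64, 102, 123, 133, 143, 155, 183 → MAD = 64
Robust SD ≈ 1.4826 × 64 = 94.886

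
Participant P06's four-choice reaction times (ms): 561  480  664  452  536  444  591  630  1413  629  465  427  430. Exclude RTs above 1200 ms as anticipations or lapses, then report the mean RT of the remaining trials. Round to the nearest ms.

Excluded: 1413
Retained (n=12): Σ = 6309
Mean = 6309/12 = 525.7500

526 ms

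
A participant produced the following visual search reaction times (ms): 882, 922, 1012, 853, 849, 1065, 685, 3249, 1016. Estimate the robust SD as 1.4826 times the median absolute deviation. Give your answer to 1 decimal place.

Sorted: 685, 849, 853, 882, 922, 1012, 1016, 1065, 3249 → median = 922
|x − 922| sorted: 0, 40, 69, 73, 90, 94, 143, 237, 2327 → MAD = 90
Robust SD ≈ 1.4826 × 90 = 133.434

133.4 ms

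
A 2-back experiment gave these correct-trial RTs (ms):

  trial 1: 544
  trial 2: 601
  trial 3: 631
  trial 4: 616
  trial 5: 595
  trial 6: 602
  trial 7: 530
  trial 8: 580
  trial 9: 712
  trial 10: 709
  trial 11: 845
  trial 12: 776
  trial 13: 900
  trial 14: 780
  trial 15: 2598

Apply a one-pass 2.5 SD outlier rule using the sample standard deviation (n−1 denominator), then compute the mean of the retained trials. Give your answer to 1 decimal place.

672.9 ms

n = 15, ΣRT = 12019, M = 801.267
Σ(x−M)² = 3631888.93; s = √(3631888.93/14) = 509.334
Cutoffs: 801.267 ± 2.5·509.334 → [-472.1, 2074.6]
Outside: 2598 → excluded.
Retained (n=14): Σ = 9421, mean = 9421/14 = 672.929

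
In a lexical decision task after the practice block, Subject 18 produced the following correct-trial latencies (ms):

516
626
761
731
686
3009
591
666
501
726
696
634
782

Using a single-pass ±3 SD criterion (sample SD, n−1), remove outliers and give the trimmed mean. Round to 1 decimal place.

659.7 ms

n = 13, ΣRT = 10925, M = 840.385
Σ(x−M)² = 5183899.08; s = √(5183899.08/12) = 657.261
Cutoffs: 840.385 ± 3·657.261 → [-1131.4, 2812.2]
Outside: 3009 → excluded.
Retained (n=12): Σ = 7916, mean = 7916/12 = 659.667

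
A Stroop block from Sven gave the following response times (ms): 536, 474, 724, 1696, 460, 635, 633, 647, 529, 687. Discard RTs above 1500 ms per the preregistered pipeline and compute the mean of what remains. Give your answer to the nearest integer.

Excluded: 1696
Retained (n=9): Σ = 5325
Mean = 5325/9 = 591.6667

592 ms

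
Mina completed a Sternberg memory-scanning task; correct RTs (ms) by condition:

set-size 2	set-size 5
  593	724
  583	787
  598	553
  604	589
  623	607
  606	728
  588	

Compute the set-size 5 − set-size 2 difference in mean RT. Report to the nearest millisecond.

M(set-size 2) = 4195/7 = 599.286
M(set-size 5) = 3988/6 = 664.667
Difference = 664.667 − 599.286 = 65.381 ms

65 ms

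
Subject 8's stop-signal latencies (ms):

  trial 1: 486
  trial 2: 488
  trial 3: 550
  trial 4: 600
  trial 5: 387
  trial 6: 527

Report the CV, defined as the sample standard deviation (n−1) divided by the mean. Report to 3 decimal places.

n = 6, Σ = 3038, M = 506.3333
Σ(x−M)² = 26097.333; s = √(26097.333/5) = 72.2459
CV = 72.2459 / 506.3333 = 0.14268

0.143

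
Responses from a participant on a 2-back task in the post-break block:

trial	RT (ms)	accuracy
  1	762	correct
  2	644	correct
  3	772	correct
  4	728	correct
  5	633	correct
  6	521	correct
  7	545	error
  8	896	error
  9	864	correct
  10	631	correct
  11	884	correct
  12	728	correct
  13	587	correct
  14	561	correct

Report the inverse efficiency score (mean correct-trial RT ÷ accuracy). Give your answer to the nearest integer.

Correct trials (n=12): 762, 644, 772, 728, 633, 521, 864, 631, 884, 728, 587, 561
Mean correct RT = 8315/12 = 692.9167 ms
Proportion correct = 12/14
IES = 692.9167 / (12/14) = 808.403 ms

808 ms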